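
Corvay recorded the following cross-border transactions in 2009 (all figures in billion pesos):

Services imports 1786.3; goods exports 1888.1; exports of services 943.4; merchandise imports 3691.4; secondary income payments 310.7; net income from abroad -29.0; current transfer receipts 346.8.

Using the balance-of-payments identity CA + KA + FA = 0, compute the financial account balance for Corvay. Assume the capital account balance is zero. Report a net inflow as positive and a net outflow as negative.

2639.1

Goods balance = 1888.1 - 3691.4 = -1803.3
Services balance = 943.4 - 1786.3 = -842.9
Trade balance (goods + services) = -1803.3 + (-842.9) = -2646.2
Net primary income = -29.0
Net secondary income = 346.8 - 310.7 = 36.1
Current account = -2646.2 + (-29.0) + 36.1 = -2639.1
Financial account = -(-2639.1) = 2639.1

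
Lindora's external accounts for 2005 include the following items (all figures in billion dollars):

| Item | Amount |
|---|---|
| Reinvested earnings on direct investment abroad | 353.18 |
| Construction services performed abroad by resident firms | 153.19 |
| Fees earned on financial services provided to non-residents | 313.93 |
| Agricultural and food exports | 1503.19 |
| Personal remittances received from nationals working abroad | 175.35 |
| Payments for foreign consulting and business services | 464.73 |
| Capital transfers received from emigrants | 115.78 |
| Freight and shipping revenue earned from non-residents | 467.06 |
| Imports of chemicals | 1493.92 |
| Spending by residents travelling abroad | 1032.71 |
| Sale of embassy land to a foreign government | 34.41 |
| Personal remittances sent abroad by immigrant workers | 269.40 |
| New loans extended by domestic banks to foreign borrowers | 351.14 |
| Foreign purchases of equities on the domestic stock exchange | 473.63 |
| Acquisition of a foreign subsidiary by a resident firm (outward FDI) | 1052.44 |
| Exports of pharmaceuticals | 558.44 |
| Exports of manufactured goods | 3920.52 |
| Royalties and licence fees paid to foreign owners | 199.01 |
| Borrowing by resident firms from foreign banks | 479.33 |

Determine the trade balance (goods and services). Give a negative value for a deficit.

3725.96

Goods: 3920.52 + 558.44 + 1503.19 - 1493.92 = 4488.23
Services: 467.06 - 464.73 - 1032.71 + 313.93 - 199.01 + 153.19 = -762.27
Trade balance = 4488.23 + (-762.27) = 3725.96
(Excluded from the trade balance — primary income: reinvested earnings on direct investment abroad 353.18; secondary income: personal remittances received from nationals working abroad 175.35, personal remittances sent abroad by immigrant workers 269.40; capital account: capital transfers received from emigrants 115.78, sale of embassy land to a foreign government 34.41; financial account: new loans extended by domestic banks to foreign borrowers 351.14, foreign purchases of equities on the domestic stock exchange 473.63, acquisition of a foreign subsidiary by a resident firm (outward FDI) 1052.44, borrowing by resident firms from foreign banks 479.33.)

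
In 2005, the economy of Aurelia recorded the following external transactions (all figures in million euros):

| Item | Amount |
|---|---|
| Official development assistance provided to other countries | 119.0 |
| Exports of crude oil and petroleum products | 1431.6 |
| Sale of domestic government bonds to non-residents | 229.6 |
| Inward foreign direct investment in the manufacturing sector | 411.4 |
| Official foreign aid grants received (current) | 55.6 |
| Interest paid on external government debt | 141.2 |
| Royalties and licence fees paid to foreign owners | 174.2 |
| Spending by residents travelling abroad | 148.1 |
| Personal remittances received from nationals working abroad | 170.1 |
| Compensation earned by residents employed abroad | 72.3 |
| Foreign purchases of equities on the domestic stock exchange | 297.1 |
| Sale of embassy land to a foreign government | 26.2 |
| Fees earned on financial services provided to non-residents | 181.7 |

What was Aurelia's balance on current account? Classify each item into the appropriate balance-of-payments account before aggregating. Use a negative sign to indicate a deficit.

1328.8

Goods: 1431.6
Services: -148.1 - 174.2 + 181.7 = -140.6
Primary income: -141.2 + 72.3 = -68.9
Secondary income: 55.6 - 119.0 + 170.1 = 106.7
Current account = 1431.6 + (-140.6) + (-68.9) + 106.7 = 1328.8
(Excluded from the current account — financial account: sale of domestic government bonds to non-residents 229.6, inward foreign direct investment in the manufacturing sector 411.4, foreign purchases of equities on the domestic stock exchange 297.1; capital account: sale of embassy land to a foreign government 26.2.)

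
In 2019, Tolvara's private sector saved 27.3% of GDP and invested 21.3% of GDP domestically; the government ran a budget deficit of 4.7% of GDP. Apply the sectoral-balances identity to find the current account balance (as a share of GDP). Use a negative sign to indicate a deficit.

1.3

By the sectoral-balances identity, CA = (S_private - I) + (T - G).
Private balance = 27.3 - 21.3 = 6.0
Government balance (T - G) = -4.7
CA = 6.0 + (-4.7) = 1.3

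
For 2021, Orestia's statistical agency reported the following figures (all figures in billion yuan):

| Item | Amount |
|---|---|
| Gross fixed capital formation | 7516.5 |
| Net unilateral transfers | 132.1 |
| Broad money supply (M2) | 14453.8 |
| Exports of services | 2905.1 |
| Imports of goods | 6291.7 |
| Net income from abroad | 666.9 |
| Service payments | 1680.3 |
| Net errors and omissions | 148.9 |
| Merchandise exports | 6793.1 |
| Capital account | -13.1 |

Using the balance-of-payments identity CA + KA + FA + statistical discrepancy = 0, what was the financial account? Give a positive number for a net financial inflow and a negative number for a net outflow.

Goods balance = 6793.1 - 6291.7 = 501.4
Services balance = 2905.1 - 1680.3 = 1224.8
Trade balance (goods + services) = 501.4 + 1224.8 = 1726.2
Net primary income = 666.9
Net secondary income = 132.1
Current account = 1726.2 + 666.9 + 132.1 = 2525.2
Financial account = -(2525.2 + (-13.1) + 148.9) = -2661.0

-2661.0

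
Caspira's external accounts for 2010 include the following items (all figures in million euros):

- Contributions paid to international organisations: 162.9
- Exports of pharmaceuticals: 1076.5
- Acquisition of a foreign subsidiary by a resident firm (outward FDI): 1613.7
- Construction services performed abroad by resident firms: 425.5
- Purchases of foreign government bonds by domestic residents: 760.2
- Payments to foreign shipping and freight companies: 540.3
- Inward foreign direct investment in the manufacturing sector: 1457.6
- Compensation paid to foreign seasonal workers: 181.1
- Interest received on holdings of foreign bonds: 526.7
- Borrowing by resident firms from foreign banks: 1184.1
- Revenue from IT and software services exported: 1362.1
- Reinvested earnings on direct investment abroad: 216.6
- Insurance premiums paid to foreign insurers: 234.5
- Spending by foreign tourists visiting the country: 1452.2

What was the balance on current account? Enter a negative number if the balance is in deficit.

3940.8

Goods: 1076.5
Services: 425.5 - 234.5 - 540.3 + 1362.1 + 1452.2 = 2465.0
Primary income: -181.1 + 216.6 + 526.7 = 562.2
Secondary income: -162.9
Current account = 1076.5 + 2465.0 + 562.2 + (-162.9) = 3940.8
(Excluded from the current account — financial account: acquisition of a foreign subsidiary by a resident firm (outward FDI) 1613.7, purchases of foreign government bonds by domestic residents 760.2, inward foreign direct investment in the manufacturing sector 1457.6, borrowing by resident firms from foreign banks 1184.1.)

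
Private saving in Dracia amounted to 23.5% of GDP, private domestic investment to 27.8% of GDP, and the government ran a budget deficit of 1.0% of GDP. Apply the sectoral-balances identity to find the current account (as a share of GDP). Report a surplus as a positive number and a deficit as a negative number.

-5.3

By the sectoral-balances identity, CA = (S_private - I) + (T - G).
Private balance = 23.5 - 27.8 = -4.3
Government balance (T - G) = -1.0
CA = -4.3 + (-1.0) = -5.3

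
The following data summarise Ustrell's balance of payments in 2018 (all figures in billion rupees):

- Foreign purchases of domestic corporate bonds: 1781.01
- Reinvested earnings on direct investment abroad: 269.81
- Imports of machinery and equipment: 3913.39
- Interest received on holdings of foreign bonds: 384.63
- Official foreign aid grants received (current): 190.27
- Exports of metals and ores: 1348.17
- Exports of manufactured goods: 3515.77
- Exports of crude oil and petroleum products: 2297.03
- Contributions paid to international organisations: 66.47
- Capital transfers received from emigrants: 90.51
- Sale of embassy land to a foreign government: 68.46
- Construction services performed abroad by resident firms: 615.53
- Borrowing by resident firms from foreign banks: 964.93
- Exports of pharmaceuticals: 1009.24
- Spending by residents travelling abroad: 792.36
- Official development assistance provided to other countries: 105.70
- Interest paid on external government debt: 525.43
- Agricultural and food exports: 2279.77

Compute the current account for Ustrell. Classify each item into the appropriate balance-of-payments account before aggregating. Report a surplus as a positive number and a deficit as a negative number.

6506.87

Goods: -3913.39 + 1009.24 + 2297.03 + 2279.77 + 3515.77 + 1348.17 = 6536.59
Services: 615.53 - 792.36 = -176.83
Primary income: 384.63 - 525.43 + 269.81 = 129.01
Secondary income: -105.70 - 66.47 + 190.27 = 18.10
Current account = 6536.59 + (-176.83) + 129.01 + 18.10 = 6506.87
(Excluded from the current account — financial account: foreign purchases of domestic corporate bonds 1781.01, borrowing by resident firms from foreign banks 964.93; capital account: capital transfers received from emigrants 90.51, sale of embassy land to a foreign government 68.46.)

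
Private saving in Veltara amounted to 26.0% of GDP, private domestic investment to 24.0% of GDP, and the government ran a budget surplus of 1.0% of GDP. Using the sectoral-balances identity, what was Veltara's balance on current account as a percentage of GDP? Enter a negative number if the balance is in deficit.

3.0

By the sectoral-balances identity, CA = (S_private - I) + (T - G).
Private balance = 26.0 - 24.0 = 2.0
Government balance (T - G) = 1.0
CA = 2.0 + 1.0 = 3.0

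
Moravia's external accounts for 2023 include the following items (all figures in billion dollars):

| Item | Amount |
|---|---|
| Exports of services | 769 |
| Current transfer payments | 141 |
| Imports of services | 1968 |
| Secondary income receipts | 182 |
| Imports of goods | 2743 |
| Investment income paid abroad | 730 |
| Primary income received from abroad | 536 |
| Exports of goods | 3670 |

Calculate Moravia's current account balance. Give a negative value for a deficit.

Goods balance = 3670 - 2743 = 927
Services balance = 769 - 1968 = -1199
Trade balance (goods + services) = 927 + (-1199) = -272
Net primary income = 536 - 730 = -194
Net secondary income = 182 - 141 = 41
Current account = -272 + (-194) + 41 = -425

-425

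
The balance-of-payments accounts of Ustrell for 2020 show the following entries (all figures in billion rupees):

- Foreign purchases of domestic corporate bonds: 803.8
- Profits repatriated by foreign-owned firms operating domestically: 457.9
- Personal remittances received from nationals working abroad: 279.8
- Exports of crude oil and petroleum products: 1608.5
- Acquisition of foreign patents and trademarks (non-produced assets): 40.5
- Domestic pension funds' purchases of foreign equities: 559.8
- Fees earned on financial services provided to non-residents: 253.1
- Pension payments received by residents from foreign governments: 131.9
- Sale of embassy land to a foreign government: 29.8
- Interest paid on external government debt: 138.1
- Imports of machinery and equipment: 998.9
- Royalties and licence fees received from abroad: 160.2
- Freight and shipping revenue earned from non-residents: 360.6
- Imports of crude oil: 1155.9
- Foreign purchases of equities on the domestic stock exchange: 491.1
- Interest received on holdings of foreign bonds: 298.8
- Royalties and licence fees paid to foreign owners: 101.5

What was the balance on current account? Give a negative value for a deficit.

240.6

Goods: -1155.9 - 998.9 + 1608.5 = -546.3
Services: 360.6 + 160.2 - 101.5 + 253.1 = 672.4
Primary income: -457.9 - 138.1 + 298.8 = -297.2
Secondary income: 131.9 + 279.8 = 411.7
Current account = (-546.3) + 672.4 + (-297.2) + 411.7 = 240.6
(Excluded from the current account — financial account: foreign purchases of domestic corporate bonds 803.8, domestic pension funds' purchases of foreign equities 559.8, foreign purchases of equities on the domestic stock exchange 491.1; capital account: acquisition of foreign patents and trademarks (non-produced assets) 40.5, sale of embassy land to a foreign government 29.8.)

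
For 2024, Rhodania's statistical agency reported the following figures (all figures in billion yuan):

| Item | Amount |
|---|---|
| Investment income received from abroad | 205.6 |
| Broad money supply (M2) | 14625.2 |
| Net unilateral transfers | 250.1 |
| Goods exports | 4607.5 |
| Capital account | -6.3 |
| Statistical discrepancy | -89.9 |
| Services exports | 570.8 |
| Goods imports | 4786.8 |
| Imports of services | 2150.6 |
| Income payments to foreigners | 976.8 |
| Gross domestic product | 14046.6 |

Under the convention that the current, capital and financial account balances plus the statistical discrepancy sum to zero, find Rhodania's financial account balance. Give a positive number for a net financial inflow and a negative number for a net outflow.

Goods balance = 4607.5 - 4786.8 = -179.3
Services balance = 570.8 - 2150.6 = -1579.8
Trade balance (goods + services) = -179.3 + (-1579.8) = -1759.1
Net primary income = 205.6 - 976.8 = -771.2
Net secondary income = 250.1
Current account = -1759.1 + (-771.2) + 250.1 = -2280.2
Financial account = -(-2280.2 + (-6.3) + (-89.9)) = 2376.4

2376.4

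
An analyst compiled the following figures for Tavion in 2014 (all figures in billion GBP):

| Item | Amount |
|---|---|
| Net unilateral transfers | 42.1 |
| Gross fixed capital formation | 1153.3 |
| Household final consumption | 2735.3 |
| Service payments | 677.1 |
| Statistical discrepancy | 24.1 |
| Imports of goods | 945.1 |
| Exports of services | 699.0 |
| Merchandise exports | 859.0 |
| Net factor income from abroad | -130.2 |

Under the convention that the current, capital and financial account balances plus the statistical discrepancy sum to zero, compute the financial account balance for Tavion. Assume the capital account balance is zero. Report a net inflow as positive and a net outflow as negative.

Goods balance = 859.0 - 945.1 = -86.1
Services balance = 699.0 - 677.1 = 21.9
Trade balance (goods + services) = -86.1 + 21.9 = -64.2
Net primary income = -130.2
Net secondary income = 42.1
Current account = -64.2 + (-130.2) + 42.1 = -152.3
Financial account = -(-152.3 + 24.1) = 128.2

128.2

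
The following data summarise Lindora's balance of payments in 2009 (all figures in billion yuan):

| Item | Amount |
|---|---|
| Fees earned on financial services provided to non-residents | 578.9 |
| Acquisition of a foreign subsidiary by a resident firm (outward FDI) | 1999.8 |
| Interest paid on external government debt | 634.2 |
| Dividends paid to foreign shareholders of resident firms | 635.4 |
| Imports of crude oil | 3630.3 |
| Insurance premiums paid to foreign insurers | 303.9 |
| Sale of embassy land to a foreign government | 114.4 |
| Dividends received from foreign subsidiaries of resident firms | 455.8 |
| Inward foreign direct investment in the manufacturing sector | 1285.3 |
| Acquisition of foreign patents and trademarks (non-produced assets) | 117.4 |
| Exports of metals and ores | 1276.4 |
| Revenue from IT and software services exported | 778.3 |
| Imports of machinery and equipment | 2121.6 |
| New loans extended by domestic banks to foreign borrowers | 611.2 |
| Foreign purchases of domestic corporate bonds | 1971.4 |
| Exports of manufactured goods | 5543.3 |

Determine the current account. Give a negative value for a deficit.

1307.3

Goods: 5543.3 + 1276.4 - 3630.3 - 2121.6 = 1067.8
Services: 578.9 - 303.9 + 778.3 = 1053.3
Primary income: -635.4 - 634.2 + 455.8 = -813.8
Current account = 1067.8 + 1053.3 + (-813.8) = 1307.3
(Excluded from the current account — financial account: acquisition of a foreign subsidiary by a resident firm (outward FDI) 1999.8, inward foreign direct investment in the manufacturing sector 1285.3, new loans extended by domestic banks to foreign borrowers 611.2, foreign purchases of domestic corporate bonds 1971.4; capital account: sale of embassy land to a foreign government 114.4, acquisition of foreign patents and trademarks (non-produced assets) 117.4.)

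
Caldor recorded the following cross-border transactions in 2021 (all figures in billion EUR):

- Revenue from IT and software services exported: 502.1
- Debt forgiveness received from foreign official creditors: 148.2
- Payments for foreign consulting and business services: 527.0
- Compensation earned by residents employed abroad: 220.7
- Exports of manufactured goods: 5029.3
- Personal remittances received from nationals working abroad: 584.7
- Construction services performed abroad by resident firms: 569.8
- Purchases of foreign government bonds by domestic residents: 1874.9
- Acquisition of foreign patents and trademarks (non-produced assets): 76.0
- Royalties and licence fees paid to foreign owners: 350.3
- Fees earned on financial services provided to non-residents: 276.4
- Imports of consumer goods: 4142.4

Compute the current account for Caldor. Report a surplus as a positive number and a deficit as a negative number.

2163.3

Goods: -4142.4 + 5029.3 = 886.9
Services: 276.4 - 527.0 + 502.1 + 569.8 - 350.3 = 471.0
Primary income: 220.7
Secondary income: 584.7
Current account = 886.9 + 471.0 + 220.7 + 584.7 = 2163.3
(Excluded from the current account — capital account: debt forgiveness received from foreign official creditors 148.2, acquisition of foreign patents and trademarks (non-produced assets) 76.0; financial account: purchases of foreign government bonds by domestic residents 1874.9.)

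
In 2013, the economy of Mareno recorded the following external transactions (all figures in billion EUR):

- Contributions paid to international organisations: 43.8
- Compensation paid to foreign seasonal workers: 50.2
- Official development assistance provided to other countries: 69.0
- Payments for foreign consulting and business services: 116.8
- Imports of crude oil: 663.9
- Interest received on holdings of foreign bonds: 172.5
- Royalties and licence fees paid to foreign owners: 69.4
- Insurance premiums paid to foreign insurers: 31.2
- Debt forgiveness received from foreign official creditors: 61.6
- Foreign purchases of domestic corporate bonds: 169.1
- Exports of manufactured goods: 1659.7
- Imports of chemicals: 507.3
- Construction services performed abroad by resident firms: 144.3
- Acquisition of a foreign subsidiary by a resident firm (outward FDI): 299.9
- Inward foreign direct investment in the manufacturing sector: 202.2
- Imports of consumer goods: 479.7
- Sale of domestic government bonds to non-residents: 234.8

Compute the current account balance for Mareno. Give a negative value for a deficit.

Goods: -479.7 + 1659.7 - 663.9 - 507.3 = 8.8
Services: 144.3 - 69.4 - 116.8 - 31.2 = -73.1
Primary income: 172.5 - 50.2 = 122.3
Secondary income: -69.0 - 43.8 = -112.8
Current account = 8.8 + (-73.1) + 122.3 + (-112.8) = -54.8
(Excluded from the current account — capital account: debt forgiveness received from foreign official creditors 61.6; financial account: foreign purchases of domestic corporate bonds 169.1, acquisition of a foreign subsidiary by a resident firm (outward FDI) 299.9, inward foreign direct investment in the manufacturing sector 202.2, sale of domestic government bonds to non-residents 234.8.)

-54.8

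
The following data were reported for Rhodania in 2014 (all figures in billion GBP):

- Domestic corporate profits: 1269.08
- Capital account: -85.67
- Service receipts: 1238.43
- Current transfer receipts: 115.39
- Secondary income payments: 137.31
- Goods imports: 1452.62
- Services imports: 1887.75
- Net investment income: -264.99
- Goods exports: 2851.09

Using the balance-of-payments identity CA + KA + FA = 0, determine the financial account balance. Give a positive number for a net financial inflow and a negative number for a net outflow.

Goods balance = 2851.09 - 1452.62 = 1398.47
Services balance = 1238.43 - 1887.75 = -649.32
Trade balance (goods + services) = 1398.47 + (-649.32) = 749.15
Net primary income = -264.99
Net secondary income = 115.39 - 137.31 = -21.92
Current account = 749.15 + (-264.99) + (-21.92) = 462.24
Financial account = -(462.24 + (-85.67)) = -376.57

-376.57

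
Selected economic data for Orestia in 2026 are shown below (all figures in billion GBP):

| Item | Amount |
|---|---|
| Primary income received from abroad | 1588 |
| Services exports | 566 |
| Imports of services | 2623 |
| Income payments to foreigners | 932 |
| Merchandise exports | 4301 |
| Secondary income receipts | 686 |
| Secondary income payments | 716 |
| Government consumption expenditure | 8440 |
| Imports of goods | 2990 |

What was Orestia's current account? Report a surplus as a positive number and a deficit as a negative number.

-120

Goods balance = 4301 - 2990 = 1311
Services balance = 566 - 2623 = -2057
Trade balance (goods + services) = 1311 + (-2057) = -746
Net primary income = 1588 - 932 = 656
Net secondary income = 686 - 716 = -30
Current account = -746 + 656 + (-30) = -120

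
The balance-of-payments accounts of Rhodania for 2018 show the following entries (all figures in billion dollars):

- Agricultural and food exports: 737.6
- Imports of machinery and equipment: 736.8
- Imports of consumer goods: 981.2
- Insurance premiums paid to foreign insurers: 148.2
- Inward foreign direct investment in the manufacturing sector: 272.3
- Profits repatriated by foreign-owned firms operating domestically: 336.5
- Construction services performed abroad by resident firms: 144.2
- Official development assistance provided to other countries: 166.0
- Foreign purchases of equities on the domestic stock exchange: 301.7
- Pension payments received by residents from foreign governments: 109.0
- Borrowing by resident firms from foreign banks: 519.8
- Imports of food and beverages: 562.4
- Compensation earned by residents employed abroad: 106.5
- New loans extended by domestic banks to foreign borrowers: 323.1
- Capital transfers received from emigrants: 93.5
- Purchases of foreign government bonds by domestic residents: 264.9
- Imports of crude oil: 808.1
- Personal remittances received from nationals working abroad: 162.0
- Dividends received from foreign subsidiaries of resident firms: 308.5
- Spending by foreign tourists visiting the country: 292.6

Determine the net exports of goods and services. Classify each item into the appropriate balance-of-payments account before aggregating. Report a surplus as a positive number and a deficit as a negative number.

Goods: -808.1 - 736.8 - 981.2 - 562.4 + 737.6 = -2350.9
Services: 292.6 + 144.2 - 148.2 = 288.6
Trade balance = -2350.9 + 288.6 = -2062.3
(Excluded from the trade balance — financial account: inward foreign direct investment in the manufacturing sector 272.3, foreign purchases of equities on the domestic stock exchange 301.7, borrowing by resident firms from foreign banks 519.8, new loans extended by domestic banks to foreign borrowers 323.1, purchases of foreign government bonds by domestic residents 264.9; primary income: profits repatriated by foreign-owned firms operating domestically 336.5, compensation earned by residents employed abroad 106.5, dividends received from foreign subsidiaries of resident firms 308.5; secondary income: official development assistance provided to other countries 166.0, pension payments received by residents from foreign governments 109.0, personal remittances received from nationals working abroad 162.0; capital account: capital transfers received from emigrants 93.5.)

-2062.3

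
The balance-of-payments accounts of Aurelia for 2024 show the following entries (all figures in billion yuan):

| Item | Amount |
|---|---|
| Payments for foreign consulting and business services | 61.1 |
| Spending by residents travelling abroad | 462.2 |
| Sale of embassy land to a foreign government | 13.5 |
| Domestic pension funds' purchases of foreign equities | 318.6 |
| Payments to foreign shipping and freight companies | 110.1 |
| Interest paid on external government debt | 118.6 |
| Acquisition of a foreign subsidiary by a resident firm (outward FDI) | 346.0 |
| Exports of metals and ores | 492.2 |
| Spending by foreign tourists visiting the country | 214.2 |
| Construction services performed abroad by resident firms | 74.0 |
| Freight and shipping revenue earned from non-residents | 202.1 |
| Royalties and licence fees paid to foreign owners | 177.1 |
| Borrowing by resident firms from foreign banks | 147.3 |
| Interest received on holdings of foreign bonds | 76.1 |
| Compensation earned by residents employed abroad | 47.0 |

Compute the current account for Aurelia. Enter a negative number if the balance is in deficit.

176.5

Goods: 492.2
Services: -462.2 + 214.2 - 177.1 - 110.1 + 202.1 + 74.0 - 61.1 = -320.2
Primary income: -118.6 + 47.0 + 76.1 = 4.5
Current account = 492.2 + (-320.2) + 4.5 = 176.5
(Excluded from the current account — capital account: sale of embassy land to a foreign government 13.5; financial account: domestic pension funds' purchases of foreign equities 318.6, acquisition of a foreign subsidiary by a resident firm (outward FDI) 346.0, borrowing by resident firms from foreign banks 147.3.)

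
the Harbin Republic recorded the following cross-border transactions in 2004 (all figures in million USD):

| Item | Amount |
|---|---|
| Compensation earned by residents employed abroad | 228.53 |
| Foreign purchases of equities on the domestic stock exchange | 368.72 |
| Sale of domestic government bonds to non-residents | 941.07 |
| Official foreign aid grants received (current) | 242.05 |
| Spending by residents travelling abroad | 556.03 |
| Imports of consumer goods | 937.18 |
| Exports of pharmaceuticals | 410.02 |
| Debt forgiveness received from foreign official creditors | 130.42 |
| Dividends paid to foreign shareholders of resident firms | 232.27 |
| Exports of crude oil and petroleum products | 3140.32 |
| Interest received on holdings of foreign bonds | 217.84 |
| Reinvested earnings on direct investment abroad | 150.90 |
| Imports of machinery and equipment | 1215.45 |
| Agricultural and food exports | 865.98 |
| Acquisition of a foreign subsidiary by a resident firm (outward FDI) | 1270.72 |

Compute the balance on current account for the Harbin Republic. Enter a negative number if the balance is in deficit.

Goods: 3140.32 + 865.98 - 937.18 - 1215.45 + 410.02 = 2263.69
Services: -556.03
Primary income: -232.27 + 150.90 + 228.53 + 217.84 = 365.00
Secondary income: 242.05
Current account = 2263.69 + (-556.03) + 365.00 + 242.05 = 2314.71
(Excluded from the current account — financial account: foreign purchases of equities on the domestic stock exchange 368.72, sale of domestic government bonds to non-residents 941.07, acquisition of a foreign subsidiary by a resident firm (outward FDI) 1270.72; capital account: debt forgiveness received from foreign official creditors 130.42.)

2314.71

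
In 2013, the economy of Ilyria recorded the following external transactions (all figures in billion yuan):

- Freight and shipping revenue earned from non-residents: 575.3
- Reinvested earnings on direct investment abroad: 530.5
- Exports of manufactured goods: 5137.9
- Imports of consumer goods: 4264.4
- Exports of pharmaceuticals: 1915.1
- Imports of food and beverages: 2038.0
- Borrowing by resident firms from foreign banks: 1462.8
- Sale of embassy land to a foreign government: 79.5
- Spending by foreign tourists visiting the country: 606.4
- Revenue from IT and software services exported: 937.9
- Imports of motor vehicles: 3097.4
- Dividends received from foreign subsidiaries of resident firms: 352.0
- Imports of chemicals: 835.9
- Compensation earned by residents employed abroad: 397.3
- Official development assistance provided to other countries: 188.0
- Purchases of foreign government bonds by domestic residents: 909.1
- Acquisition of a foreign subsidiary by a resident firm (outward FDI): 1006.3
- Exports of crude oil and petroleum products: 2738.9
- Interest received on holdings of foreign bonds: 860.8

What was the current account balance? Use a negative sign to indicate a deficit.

Goods: -3097.4 + 2738.9 + 5137.9 - 2038.0 - 835.9 + 1915.1 - 4264.4 = -443.8
Services: 575.3 + 606.4 + 937.9 = 2119.6
Primary income: 397.3 + 530.5 + 352.0 + 860.8 = 2140.6
Secondary income: -188.0
Current account = (-443.8) + 2119.6 + 2140.6 + (-188.0) = 3628.4
(Excluded from the current account — financial account: borrowing by resident firms from foreign banks 1462.8, purchases of foreign government bonds by domestic residents 909.1, acquisition of a foreign subsidiary by a resident firm (outward FDI) 1006.3; capital account: sale of embassy land to a foreign government 79.5.)

3628.4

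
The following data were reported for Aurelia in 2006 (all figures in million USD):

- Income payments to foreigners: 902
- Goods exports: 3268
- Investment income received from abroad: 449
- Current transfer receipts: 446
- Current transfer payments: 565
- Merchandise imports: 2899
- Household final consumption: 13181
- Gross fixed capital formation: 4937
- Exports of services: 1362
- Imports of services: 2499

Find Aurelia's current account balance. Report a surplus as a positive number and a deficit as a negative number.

-1340

Goods balance = 3268 - 2899 = 369
Services balance = 1362 - 2499 = -1137
Trade balance (goods + services) = 369 + (-1137) = -768
Net primary income = 449 - 902 = -453
Net secondary income = 446 - 565 = -119
Current account = -768 + (-453) + (-119) = -1340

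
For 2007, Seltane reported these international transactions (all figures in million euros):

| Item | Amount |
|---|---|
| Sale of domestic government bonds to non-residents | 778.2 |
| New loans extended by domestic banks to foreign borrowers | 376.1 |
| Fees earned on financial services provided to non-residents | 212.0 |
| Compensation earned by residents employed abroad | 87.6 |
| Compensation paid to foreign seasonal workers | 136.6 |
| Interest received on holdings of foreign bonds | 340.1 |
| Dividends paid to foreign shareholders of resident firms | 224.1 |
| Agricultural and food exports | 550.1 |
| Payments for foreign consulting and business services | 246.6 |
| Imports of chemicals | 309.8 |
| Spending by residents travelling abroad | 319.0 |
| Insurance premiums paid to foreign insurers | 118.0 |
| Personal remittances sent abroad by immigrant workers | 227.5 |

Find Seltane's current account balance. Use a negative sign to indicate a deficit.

-391.8

Goods: 550.1 - 309.8 = 240.3
Services: -118.0 + 212.0 - 319.0 - 246.6 = -471.6
Primary income: -136.6 + 87.6 - 224.1 + 340.1 = 67.0
Secondary income: -227.5
Current account = 240.3 + (-471.6) + 67.0 + (-227.5) = -391.8
(Excluded from the current account — financial account: sale of domestic government bonds to non-residents 778.2, new loans extended by domestic banks to foreign borrowers 376.1.)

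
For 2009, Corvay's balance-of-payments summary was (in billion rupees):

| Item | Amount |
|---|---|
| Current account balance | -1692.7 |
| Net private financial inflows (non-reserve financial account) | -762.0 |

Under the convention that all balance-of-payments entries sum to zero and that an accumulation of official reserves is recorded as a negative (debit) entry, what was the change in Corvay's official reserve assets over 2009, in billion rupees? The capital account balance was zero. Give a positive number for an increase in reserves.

-2454.7

Official reserve transactions balance = -((-1692.7) + (-762.0)) = 2454.7
An accumulation of reserves is recorded as a debit (negative entry), so the change in the stock of reserves is the negative of that balance.
Change in official reserves = -(2454.7) = -2454.7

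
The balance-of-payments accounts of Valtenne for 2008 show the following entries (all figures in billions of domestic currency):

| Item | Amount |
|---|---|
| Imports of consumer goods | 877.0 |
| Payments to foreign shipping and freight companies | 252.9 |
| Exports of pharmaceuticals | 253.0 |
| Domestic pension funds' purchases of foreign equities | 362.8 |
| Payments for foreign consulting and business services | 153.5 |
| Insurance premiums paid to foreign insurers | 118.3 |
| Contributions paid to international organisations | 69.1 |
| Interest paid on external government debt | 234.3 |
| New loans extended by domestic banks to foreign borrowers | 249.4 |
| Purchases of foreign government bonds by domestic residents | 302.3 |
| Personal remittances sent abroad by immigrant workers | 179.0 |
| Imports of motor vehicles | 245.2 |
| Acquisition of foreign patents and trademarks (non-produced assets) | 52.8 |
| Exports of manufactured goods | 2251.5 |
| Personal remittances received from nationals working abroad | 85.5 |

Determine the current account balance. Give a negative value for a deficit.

Goods: -245.2 - 877.0 + 253.0 + 2251.5 = 1382.3
Services: -153.5 - 118.3 - 252.9 = -524.7
Primary income: -234.3
Secondary income: -179.0 + 85.5 - 69.1 = -162.6
Current account = 1382.3 + (-524.7) + (-234.3) + (-162.6) = 460.7
(Excluded from the current account — financial account: domestic pension funds' purchases of foreign equities 362.8, new loans extended by domestic banks to foreign borrowers 249.4, purchases of foreign government bonds by domestic residents 302.3; capital account: acquisition of foreign patents and trademarks (non-produced assets) 52.8.)

460.7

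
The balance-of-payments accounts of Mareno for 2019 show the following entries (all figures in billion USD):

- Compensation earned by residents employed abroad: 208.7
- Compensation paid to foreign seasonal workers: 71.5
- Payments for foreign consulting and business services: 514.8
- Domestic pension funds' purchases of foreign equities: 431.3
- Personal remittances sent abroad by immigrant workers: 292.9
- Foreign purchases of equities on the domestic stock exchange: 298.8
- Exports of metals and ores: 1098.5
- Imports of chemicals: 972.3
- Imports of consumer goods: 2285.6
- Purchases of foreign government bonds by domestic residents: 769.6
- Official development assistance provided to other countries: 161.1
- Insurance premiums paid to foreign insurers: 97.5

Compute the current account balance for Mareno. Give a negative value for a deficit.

-3088.5

Goods: -2285.6 + 1098.5 - 972.3 = -2159.4
Services: -97.5 - 514.8 = -612.3
Primary income: 208.7 - 71.5 = 137.2
Secondary income: -161.1 - 292.9 = -454.0
Current account = (-2159.4) + (-612.3) + 137.2 + (-454.0) = -3088.5
(Excluded from the current account — financial account: domestic pension funds' purchases of foreign equities 431.3, foreign purchases of equities on the domestic stock exchange 298.8, purchases of foreign government bonds by domestic residents 769.6.)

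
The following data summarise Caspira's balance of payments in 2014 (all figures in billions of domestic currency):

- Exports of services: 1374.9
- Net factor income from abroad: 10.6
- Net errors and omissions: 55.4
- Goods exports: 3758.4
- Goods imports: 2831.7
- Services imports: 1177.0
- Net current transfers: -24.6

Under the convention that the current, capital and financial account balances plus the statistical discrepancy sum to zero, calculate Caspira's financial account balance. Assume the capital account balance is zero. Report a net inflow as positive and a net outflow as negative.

Goods balance = 3758.4 - 2831.7 = 926.7
Services balance = 1374.9 - 1177.0 = 197.9
Trade balance (goods + services) = 926.7 + 197.9 = 1124.6
Net primary income = 10.6
Net secondary income = -24.6
Current account = 1124.6 + 10.6 + (-24.6) = 1110.6
Financial account = -(1110.6 + 55.4) = -1166.0

-1166.0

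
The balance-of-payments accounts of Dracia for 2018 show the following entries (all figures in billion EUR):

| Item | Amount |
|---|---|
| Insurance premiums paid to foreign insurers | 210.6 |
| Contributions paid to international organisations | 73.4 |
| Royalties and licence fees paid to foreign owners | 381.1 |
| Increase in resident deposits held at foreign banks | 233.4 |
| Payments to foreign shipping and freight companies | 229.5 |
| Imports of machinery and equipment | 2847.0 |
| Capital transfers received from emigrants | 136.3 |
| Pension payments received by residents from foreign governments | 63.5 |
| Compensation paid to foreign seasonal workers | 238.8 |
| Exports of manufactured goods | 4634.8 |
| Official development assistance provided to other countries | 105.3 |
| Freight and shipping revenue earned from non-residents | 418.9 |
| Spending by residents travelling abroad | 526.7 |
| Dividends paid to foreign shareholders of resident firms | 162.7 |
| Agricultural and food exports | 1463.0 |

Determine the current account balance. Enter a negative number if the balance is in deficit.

Goods: 4634.8 - 2847.0 + 1463.0 = 3250.8
Services: -210.6 - 229.5 - 381.1 + 418.9 - 526.7 = -929.0
Primary income: -162.7 - 238.8 = -401.5
Secondary income: 63.5 - 105.3 - 73.4 = -115.2
Current account = 3250.8 + (-929.0) + (-401.5) + (-115.2) = 1805.1
(Excluded from the current account — financial account: increase in resident deposits held at foreign banks 233.4; capital account: capital transfers received from emigrants 136.3.)

1805.1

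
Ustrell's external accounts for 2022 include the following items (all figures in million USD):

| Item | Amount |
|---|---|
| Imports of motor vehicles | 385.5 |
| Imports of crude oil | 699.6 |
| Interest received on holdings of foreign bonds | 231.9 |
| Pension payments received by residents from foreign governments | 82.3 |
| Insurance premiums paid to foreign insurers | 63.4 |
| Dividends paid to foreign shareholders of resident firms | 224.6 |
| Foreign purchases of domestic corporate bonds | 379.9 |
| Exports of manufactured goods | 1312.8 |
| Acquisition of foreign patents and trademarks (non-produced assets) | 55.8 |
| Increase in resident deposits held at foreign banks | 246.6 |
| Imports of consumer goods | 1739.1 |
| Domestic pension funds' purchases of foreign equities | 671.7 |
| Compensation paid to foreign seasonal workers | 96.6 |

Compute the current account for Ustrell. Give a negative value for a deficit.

Goods: 1312.8 - 1739.1 - 385.5 - 699.6 = -1511.4
Services: -63.4
Primary income: 231.9 - 224.6 - 96.6 = -89.3
Secondary income: 82.3
Current account = (-1511.4) + (-63.4) + (-89.3) + 82.3 = -1581.8
(Excluded from the current account — financial account: foreign purchases of domestic corporate bonds 379.9, increase in resident deposits held at foreign banks 246.6, domestic pension funds' purchases of foreign equities 671.7; capital account: acquisition of foreign patents and trademarks (non-produced assets) 55.8.)

-1581.8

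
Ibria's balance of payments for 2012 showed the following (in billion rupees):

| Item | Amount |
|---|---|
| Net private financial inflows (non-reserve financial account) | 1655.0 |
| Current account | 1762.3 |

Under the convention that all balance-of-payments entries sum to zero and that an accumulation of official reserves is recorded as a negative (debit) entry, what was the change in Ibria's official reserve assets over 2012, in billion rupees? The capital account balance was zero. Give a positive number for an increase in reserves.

Official reserve transactions balance = -(1762.3 + 1655.0) = -3417.3
An accumulation of reserves is recorded as a debit (negative entry), so the change in the stock of reserves is the negative of that balance.
Change in official reserves = -(-3417.3) = 3417.3

3417.3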